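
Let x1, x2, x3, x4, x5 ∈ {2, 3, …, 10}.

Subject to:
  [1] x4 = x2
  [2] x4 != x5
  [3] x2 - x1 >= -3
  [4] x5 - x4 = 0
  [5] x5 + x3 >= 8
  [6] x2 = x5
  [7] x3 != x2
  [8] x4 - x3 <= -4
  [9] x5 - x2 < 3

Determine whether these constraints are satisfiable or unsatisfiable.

Unsatisfiable

From constraints 1 and 6, x4 = x2 = x5, so x4 = x5. But constraint 2 says x4 ≠ x5. Contradiction.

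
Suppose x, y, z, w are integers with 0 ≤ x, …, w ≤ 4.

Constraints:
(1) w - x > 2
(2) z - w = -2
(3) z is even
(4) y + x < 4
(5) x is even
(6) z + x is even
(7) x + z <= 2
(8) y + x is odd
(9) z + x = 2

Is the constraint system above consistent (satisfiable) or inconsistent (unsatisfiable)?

One satisfying assignment is x = 0, y = 3, z = 2, w = 4.
For the less obvious constraints — constraint 1: w - x = 4; constraint 2: z - w = -2; constraint 4: y + x = 3 — and the others hold by inspection.

Satisfiable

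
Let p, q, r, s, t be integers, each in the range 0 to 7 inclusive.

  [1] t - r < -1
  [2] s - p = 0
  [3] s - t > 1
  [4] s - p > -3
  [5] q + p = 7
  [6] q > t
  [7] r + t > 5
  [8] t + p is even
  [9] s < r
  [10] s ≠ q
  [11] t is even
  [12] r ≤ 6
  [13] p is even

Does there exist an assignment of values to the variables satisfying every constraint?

Try p = 4, q = 3, r = 6, s = 4, t = 2.
Check constraint 1: t - r = -4; constraint 2: s - p = 0; constraint 3: s - t = 2. The remaining constraints are straightforward to verify.

Satisfiable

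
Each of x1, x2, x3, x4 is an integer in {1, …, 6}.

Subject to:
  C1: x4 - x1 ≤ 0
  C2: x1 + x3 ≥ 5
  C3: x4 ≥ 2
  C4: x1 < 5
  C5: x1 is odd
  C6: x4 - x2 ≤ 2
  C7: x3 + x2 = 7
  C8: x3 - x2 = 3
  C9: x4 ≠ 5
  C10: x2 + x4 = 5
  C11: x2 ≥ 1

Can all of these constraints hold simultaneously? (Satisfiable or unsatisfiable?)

Satisfiable

Take x1 = 3, x2 = 2, x3 = 5, x4 = 3. Then constraint 1: x4 - x1 = 0; constraint 2: x1 + x3 = 8, and every other listed constraint is also met.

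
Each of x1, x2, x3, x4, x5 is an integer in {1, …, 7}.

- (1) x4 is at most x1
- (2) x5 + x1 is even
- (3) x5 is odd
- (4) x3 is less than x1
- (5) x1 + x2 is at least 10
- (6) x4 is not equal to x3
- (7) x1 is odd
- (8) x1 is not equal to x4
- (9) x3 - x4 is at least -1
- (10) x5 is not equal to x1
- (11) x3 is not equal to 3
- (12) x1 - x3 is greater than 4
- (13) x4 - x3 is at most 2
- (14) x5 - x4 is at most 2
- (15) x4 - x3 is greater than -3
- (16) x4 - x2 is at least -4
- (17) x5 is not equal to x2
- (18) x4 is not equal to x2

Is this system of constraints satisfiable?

Take x1 = 7, x2 = 3, x3 = 2, x4 = 1, x5 = 1. Then constraint 5: x1 + x2 = 10; constraint 9: x3 - x4 = 1, and every other listed constraint is also met.

Satisfiable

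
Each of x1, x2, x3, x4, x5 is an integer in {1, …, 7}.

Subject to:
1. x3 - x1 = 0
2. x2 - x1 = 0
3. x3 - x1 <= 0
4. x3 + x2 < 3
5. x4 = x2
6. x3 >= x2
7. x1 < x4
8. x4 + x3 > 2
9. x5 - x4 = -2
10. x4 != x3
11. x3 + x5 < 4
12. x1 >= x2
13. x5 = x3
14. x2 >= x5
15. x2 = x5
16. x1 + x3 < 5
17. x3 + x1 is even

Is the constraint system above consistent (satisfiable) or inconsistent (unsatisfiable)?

From constraints 5, 13, and 15, x4 = x2 = x5 = x3, so x4 = x3. But constraint 10 says x4 ≠ x3. Contradiction.

Unsatisfiable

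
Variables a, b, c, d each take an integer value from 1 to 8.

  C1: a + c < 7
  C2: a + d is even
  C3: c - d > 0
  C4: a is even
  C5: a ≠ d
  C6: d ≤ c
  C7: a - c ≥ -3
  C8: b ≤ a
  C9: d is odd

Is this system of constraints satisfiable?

Constraint 4 makes a even and constraint 9 makes d odd, so a + d must be odd. Constraint 2 says a + d is even — contradiction.

Unsatisfiable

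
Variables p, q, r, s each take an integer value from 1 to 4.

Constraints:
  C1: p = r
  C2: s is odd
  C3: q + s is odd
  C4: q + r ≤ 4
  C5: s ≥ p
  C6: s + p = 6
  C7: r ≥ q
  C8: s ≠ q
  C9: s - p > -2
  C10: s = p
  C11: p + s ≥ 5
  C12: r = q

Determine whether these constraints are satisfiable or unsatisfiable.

From constraints 1, 10, and 12, s = p = r = q, so s = q. But constraint 8 says s ≠ q. Contradiction.

Unsatisfiable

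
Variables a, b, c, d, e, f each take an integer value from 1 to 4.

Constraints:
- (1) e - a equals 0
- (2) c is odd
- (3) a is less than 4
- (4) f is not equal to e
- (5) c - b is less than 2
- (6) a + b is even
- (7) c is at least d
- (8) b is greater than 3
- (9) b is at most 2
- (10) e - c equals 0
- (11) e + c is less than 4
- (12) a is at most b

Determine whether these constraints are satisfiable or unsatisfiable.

From constraint 8: b ≥ 4. From constraint 9: b ≤ 2. But 2 < 4, so no value of b works.

Unsatisfiable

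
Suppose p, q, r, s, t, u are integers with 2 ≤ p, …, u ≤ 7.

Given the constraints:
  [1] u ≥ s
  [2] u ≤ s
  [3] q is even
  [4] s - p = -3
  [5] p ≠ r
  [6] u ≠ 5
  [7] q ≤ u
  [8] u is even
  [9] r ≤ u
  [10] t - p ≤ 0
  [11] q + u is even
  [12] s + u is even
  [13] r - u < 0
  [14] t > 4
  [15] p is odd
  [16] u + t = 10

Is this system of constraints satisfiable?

Satisfiable

Take p = 7, q = 4, r = 3, s = 4, t = 6, u = 4. Then constraint 4: s - p = -3; constraint 10: t - p = -1, and every other listed constraint is also met.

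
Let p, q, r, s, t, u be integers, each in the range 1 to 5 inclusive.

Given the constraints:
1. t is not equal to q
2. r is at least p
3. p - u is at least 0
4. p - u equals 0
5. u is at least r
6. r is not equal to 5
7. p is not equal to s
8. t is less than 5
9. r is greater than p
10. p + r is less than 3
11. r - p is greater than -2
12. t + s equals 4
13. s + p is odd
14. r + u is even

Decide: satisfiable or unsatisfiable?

Constraints 3, 5, and 9 give r ≤ u, u ≤ p, p < r. Chaining: r ≤ u ≤ p < r, which forces r < r — impossible.

Unsatisfiable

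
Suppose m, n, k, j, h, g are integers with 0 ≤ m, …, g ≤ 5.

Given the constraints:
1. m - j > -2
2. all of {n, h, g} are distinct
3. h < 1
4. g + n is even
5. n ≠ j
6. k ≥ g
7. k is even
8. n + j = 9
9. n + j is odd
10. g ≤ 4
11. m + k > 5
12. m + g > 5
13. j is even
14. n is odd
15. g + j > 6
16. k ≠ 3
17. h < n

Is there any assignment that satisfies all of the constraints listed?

Satisfiable

Setting (m, n, k, j, h, g) = (3, 5, 4, 4, 0, 3) satisfies everything: constraint 1: m - j = -1; constraint 8: n + j = 9; constraint 11: m + k = 7, and the others follow.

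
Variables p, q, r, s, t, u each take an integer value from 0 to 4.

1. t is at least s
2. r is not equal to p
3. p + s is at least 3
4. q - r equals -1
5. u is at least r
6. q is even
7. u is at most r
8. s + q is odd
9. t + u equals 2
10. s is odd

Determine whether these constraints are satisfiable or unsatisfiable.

Satisfiable

The assignment p = 2, q = 0, r = 1, s = 1, t = 1, u = 1 works:
  constraint 3 holds since p + s = 3.
  constraint 4 holds since q - r = -1.
  constraint 9 holds since t + u = 2.
The rest check out directly.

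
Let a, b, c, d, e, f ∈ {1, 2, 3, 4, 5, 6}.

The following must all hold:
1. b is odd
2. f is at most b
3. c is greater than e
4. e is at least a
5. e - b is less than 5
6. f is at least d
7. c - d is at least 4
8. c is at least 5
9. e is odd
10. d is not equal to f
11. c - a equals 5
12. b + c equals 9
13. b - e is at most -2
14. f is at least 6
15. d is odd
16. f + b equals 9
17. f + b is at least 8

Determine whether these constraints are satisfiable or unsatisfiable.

From constraints 2 and 14: b ≥ f ≥ 6. From constraint 8: c ≥ 5. Hence b + c ≥ 11. But constraint 12 requires b + c = 9, and 9 < 11. Contradiction.

Unsatisfiable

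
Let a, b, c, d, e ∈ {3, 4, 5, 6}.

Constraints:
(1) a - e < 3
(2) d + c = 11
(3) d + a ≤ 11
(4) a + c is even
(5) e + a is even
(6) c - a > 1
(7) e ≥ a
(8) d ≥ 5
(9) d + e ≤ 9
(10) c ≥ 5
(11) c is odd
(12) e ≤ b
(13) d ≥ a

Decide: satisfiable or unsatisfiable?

Try a = 3, b = 6, c = 5, d = 6, e = 3.
Check constraint 1: a - e = 0; constraint 2: d + c = 11; constraint 3: d + a = 9. The remaining constraints are straightforward to verify.

Satisfiable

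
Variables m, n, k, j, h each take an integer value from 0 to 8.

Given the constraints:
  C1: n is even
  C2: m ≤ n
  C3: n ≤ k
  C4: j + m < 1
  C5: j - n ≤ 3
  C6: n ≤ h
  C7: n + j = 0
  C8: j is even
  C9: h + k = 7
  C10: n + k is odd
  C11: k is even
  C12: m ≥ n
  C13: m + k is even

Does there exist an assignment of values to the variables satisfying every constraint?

Constraint 1 makes n even and constraint 11 makes k even, so n + k must be even. Constraint 10 says n + k is odd — contradiction.

Unsatisfiable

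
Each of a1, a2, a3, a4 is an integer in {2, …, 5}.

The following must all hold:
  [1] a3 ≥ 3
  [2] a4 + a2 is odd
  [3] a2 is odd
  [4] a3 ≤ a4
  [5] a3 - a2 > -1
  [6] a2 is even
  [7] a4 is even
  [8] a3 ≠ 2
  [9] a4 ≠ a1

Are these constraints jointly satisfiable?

Unsatisfiable

Constraint 7 makes a4 even and constraint 6 makes a2 even, so a4 + a2 must be even. Constraint 2 says a4 + a2 is odd — contradiction.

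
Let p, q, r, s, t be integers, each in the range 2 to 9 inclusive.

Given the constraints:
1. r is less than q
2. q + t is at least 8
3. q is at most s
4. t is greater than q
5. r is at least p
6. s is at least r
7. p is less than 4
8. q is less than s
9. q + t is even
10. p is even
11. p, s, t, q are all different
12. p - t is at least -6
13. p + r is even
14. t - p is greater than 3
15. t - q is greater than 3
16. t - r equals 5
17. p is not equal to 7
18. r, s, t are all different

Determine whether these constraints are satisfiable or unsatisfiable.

One satisfying assignment is p = 2, q = 3, r = 2, s = 9, t = 7.
For the less obvious constraints — constraint 2: q + t = 10; constraint 12: p - t = -5; constraint 14: t - p = 5 — and the others hold by inspection.

Satisfiable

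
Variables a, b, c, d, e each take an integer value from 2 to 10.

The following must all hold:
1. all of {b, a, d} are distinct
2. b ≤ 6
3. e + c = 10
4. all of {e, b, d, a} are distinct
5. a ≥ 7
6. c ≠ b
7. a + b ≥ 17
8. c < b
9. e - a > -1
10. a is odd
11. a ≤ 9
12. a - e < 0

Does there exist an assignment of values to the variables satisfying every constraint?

From constraint 11: a ≤ 9. From constraint 2: b ≤ 6. Hence a + b ≤ 15. But constraint 7 requires a + b ≥ 17, and 17 > 15. Contradiction.

Unsatisfiable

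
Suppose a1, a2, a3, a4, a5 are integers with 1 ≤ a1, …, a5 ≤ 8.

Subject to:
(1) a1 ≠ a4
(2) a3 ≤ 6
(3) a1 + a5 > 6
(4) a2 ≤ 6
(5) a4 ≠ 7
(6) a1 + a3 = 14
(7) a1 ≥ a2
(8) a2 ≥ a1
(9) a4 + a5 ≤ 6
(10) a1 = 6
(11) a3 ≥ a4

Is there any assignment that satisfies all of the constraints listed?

From constraints 4 and 8: a1 ≤ a2 ≤ 6. From constraint 2: a3 ≤ 6. Hence a1 + a3 ≤ 12. But constraint 6 requires a1 + a3 = 14, and 14 > 12. Contradiction.

Unsatisfiable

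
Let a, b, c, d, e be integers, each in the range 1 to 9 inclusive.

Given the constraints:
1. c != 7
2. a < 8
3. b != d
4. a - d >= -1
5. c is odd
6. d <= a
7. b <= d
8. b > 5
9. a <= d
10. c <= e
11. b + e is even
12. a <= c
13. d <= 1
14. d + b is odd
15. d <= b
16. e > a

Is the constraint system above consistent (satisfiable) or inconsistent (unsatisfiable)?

From constraint 8: b ≥ 6. From constraints 7 and 13: b ≤ d and d ≤ 1, so b ≤ 1. But 1 < 6, so no value of b works.

Unsatisfiable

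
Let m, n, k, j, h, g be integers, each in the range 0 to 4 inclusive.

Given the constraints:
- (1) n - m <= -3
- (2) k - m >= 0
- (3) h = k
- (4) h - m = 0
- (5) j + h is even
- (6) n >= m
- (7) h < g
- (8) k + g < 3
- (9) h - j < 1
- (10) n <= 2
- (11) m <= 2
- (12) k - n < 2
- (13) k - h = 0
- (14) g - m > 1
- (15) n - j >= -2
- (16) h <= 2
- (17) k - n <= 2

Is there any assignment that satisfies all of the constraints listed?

Unsatisfiable

Constraints 1, 2, and 17 give m − n ≥ 3, n − k ≥ -2, k − m ≥ 0.
Adding all 3 inequalities: the left sides telescope to 0, and the right sides sum to 3 + (-2) + 0 = 1. So 0 ≥ 1, which is false.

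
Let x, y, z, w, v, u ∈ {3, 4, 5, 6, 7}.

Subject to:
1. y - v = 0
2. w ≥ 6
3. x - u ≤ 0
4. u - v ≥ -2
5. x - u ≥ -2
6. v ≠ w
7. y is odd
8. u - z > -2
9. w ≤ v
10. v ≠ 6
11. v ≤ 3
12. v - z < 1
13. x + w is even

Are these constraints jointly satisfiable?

Unsatisfiable

From constraints 2 and 9: v ≥ w and w ≥ 6, so v ≥ 6. From constraint 11: v ≤ 3. But 3 < 6, so no value of v works.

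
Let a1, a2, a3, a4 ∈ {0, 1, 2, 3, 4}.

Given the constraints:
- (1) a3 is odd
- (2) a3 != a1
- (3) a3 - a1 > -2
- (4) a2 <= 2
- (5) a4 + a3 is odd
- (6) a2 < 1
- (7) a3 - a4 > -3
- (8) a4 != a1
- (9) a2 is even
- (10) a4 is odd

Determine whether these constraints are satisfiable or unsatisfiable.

Constraint 10 makes a4 odd and constraint 1 makes a3 odd, so a4 + a3 must be even. Constraint 5 says a4 + a3 is odd — contradiction.

Unsatisfiable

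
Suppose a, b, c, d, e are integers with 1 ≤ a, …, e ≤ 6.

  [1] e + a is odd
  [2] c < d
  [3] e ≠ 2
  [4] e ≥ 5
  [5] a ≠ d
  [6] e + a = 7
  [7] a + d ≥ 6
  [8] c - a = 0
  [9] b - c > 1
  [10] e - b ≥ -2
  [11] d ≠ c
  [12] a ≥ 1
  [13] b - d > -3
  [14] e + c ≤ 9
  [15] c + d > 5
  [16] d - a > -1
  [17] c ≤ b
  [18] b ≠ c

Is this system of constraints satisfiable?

Satisfiable

Try a = 2, b = 4, c = 2, d = 4, e = 5.
Check constraint 6: e + a = 7; constraint 7: a + d = 6; constraint 8: c - a = 0. The remaining constraints are straightforward to verify.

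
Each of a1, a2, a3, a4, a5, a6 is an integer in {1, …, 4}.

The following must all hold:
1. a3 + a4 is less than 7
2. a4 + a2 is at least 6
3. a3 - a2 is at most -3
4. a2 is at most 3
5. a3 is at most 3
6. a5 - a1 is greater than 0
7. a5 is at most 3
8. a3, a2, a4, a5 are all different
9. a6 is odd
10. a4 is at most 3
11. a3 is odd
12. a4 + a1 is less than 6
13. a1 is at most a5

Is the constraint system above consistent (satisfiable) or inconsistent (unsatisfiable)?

Unsatisfiable

Constraints 4, 5, 7, and 10 confine each of a3, a2, a4, a5 to the 3 values {1, …, 3} (the domain already gives each ≥ 1).
Constraint 8 requires all 4 of them to be distinct, but only 3 values are available — impossible by the pigeonhole principle.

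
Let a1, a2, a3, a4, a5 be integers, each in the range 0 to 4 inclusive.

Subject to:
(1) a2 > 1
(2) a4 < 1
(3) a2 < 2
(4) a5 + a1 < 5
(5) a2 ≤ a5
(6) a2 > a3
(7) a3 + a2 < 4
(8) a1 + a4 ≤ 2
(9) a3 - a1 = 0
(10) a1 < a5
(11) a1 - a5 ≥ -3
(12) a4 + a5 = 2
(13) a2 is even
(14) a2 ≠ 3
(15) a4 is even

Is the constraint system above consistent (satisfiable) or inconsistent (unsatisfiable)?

From constraint 1: a2 ≥ 2. From constraint 3: a2 ≤ 1. But 1 < 2, so no value of a2 works.

Unsatisfiable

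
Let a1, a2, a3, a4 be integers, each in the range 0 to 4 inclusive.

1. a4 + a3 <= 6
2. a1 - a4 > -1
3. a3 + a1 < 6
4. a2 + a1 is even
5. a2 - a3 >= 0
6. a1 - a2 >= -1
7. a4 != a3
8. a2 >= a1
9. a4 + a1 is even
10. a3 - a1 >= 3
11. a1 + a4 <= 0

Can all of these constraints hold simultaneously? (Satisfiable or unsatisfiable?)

Constraints 5, 6, and 10 give a1 − a2 ≥ -1, a2 − a3 ≥ 0, a3 − a1 ≥ 3.
Adding all 3 inequalities: the left sides telescope to 0, and the right sides sum to (-1) + 0 + 3 = 2. So 0 ≥ 2, which is false.

Unsatisfiable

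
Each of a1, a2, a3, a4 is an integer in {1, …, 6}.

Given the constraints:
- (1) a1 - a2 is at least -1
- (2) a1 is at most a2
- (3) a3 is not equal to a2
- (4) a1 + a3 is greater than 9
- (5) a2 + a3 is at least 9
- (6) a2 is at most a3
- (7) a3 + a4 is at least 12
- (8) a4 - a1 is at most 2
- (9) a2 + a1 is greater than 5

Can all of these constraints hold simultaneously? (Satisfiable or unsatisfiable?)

The assignment a1 = 4, a2 = 4, a3 = 6, a4 = 6 works:
  constraint 1 holds since a1 - a2 = 0.
  constraint 4 holds since a1 + a3 = 10.
The rest check out directly.

Satisfiable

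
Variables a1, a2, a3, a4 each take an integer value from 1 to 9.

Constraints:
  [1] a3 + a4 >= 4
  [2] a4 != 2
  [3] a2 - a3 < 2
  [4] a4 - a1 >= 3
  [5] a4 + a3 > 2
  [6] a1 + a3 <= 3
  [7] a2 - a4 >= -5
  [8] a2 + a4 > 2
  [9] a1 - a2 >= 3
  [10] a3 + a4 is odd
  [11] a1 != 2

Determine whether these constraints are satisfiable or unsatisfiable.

Unsatisfiable

Constraints 4, 7, and 9 give a2 − a4 ≥ -5, a4 − a1 ≥ 3, a1 − a2 ≥ 3.
Adding all 3 inequalities: the left sides telescope to 0, and the right sides sum to (-5) + 3 + 3 = 1. So 0 ≥ 1, which is false.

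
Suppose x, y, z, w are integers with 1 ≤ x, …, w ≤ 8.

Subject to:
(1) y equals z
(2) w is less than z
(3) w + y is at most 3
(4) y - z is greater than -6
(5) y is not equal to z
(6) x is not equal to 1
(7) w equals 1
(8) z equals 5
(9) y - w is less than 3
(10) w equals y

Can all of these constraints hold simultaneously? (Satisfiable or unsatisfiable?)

Unsatisfiable

Constraint 7 fixes w = 1 and constraint 8 fixes z = 5. Constraints 1 and 10 give w = y = z, so w = z. But 1 ≠ 5 — contradiction.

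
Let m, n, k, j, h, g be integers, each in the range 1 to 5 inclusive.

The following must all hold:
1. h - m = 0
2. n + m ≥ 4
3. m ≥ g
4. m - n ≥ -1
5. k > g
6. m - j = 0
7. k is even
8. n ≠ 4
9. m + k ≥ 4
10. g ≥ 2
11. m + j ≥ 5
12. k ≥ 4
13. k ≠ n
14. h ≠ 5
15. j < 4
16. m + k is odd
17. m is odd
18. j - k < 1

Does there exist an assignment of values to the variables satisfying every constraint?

Satisfiable

One satisfying assignment is m = 3, n = 2, k = 4, j = 3, h = 3, g = 2.
For the less obvious constraints — constraint 1: h - m = 0; constraint 2: n + m = 5; constraint 4: m - n = 1 — and the others hold by inspection.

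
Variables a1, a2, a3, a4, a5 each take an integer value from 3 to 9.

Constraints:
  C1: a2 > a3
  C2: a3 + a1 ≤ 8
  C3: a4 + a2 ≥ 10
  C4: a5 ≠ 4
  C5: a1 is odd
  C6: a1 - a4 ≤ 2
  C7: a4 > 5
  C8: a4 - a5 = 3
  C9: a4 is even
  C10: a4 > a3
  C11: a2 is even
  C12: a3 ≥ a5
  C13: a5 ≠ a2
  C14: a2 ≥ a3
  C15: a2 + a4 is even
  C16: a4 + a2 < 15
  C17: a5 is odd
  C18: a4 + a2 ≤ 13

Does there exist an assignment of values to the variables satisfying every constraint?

One satisfying assignment is a1 = 5, a2 = 6, a3 = 3, a4 = 6, a5 = 3.
For the less obvious constraints — constraint 2: a3 + a1 = 8; constraint 3: a4 + a2 = 12 — and the others hold by inspection.

Satisfiable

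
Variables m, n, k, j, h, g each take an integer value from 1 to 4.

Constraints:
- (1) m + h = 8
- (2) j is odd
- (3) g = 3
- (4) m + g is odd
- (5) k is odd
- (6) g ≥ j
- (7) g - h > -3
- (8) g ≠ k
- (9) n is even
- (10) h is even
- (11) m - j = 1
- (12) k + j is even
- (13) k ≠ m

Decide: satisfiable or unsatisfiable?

Satisfiable

Setting (m, n, k, j, h, g) = (4, 4, 1, 3, 4, 3) satisfies everything: constraint 1: m + h = 8; constraint 7: g - h = -1, and the others follow.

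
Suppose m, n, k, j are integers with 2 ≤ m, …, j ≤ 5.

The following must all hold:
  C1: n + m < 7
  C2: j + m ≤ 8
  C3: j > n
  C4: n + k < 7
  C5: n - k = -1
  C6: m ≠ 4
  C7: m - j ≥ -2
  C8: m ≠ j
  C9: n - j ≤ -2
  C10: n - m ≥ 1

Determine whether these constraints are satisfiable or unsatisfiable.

Constraints 7, 9, and 10 give m − j ≥ -2, j − n ≥ 2, n − m ≥ 1.
Adding all 3 inequalities: the left sides telescope to 0, and the right sides sum to (-2) + 2 + 1 = 1. So 0 ≥ 1, which is false.

Unsatisfiable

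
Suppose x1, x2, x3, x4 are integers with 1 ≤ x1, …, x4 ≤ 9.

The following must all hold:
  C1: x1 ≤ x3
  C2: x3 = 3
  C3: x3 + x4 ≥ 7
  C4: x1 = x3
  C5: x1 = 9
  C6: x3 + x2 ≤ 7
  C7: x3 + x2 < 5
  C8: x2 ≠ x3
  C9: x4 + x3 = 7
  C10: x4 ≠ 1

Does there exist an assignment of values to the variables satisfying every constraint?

Constraint 5 fixes x1 = 9 and constraint 2 fixes x3 = 3, but constraint 4 requires x1 = x3. Since 9 ≠ 3, contradiction.

Unsatisfiable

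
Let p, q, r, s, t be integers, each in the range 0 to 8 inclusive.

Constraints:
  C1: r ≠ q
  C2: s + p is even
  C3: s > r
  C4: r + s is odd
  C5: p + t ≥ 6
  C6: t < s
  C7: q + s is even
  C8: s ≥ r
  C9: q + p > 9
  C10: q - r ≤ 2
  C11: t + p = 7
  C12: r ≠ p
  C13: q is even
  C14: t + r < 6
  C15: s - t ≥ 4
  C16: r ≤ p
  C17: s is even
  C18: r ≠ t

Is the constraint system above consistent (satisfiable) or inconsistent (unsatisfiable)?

Try p = 6, q = 4, r = 3, s = 6, t = 1.
Check constraint 5: p + t = 7; constraint 9: q + p = 10; constraint 10: q - r = 1. The remaining constraints are straightforward to verify.

Satisfiable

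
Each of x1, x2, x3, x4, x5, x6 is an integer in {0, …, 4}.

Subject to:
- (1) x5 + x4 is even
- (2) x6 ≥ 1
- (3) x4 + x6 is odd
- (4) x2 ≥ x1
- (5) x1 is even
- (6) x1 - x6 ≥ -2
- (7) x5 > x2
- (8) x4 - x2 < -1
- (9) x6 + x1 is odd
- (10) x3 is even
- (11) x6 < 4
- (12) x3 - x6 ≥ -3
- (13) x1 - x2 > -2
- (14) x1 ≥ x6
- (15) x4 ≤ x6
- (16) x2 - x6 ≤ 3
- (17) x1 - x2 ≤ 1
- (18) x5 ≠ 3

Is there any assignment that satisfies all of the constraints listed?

Satisfiable

Try x1 = 2, x2 = 3, x3 = 0, x4 = 0, x5 = 4, x6 = 1.
Check constraint 6: x1 - x6 = 1; constraint 8: x4 - x2 = -3; constraint 12: x3 - x6 = -1. The remaining constraints are straightforward to verify.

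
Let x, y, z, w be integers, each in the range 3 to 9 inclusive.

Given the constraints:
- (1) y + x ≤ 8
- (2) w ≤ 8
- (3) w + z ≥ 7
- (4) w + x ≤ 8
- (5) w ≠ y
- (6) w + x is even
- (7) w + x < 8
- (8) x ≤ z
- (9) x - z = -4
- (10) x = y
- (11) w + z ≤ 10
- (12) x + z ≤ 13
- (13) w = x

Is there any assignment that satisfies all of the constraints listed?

From constraints 10 and 13, w = x = y, so w = y. But constraint 5 says w ≠ y. Contradiction.

Unsatisfiable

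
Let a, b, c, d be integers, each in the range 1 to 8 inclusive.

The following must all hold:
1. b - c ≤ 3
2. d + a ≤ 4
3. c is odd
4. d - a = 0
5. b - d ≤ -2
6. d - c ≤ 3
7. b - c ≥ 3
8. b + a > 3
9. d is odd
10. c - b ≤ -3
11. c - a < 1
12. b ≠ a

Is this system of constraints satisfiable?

Constraints 5, 6, and 10 give d − b ≥ 2, b − c ≥ 3, c − d ≥ -3.
Adding all 3 inequalities: the left sides telescope to 0, and the right sides sum to 2 + 3 + (-3) = 2. So 0 ≥ 2, which is false.

Unsatisfiable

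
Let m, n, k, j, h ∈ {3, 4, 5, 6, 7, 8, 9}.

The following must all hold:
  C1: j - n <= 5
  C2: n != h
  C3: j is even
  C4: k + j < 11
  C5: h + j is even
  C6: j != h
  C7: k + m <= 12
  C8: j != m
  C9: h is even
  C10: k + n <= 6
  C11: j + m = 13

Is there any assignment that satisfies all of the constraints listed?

Satisfiable

The assignment m = 7, n = 3, k = 3, j = 6, h = 4 works:
  constraint 1 holds since j - n = 3.
  constraint 4 holds since k + j = 9.
The rest check out directly.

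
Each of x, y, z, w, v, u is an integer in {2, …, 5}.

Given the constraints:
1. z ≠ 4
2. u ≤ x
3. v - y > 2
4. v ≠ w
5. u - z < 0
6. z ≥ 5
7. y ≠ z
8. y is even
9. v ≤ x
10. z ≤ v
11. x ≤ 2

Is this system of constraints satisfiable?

Unsatisfiable

From constraints 6 and 10: v ≥ z and z ≥ 5, so v ≥ 5. From constraints 9 and 11: v ≤ x and x ≤ 2, so v ≤ 2. But 2 < 5, so no value of v works.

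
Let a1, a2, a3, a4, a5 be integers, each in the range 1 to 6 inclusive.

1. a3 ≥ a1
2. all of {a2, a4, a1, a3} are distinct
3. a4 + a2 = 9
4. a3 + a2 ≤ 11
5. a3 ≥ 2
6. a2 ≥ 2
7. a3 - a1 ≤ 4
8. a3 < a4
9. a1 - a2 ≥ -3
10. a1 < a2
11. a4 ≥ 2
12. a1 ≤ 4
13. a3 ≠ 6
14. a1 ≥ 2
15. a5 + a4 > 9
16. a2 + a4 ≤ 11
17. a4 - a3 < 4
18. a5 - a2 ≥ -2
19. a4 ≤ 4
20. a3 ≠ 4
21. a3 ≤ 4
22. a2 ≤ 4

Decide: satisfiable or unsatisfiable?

Unsatisfiable

Constraints 5, 6, 11, 12, 14, 19, 21, and 22 confine each of a2, a4, a1, a3 to the 3 values {2, …, 4}.
Constraint 2 requires all 4 of them to be distinct, but only 3 values are available — impossible by the pigeonhole principle.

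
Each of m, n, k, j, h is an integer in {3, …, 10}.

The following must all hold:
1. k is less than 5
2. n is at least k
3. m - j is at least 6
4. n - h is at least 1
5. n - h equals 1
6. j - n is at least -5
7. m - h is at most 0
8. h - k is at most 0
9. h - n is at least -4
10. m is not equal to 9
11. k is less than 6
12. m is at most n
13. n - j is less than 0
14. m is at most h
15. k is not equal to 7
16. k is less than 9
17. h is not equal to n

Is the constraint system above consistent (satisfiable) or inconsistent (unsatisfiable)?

Constraints 3, 4, 6, and 7 give h − m ≥ 0, m − j ≥ 6, j − n ≥ -5, n − h ≥ 1.
Adding all 4 inequalities: the left sides telescope to 0, and the right sides sum to 0 + 6 + (-5) + 1 = 2. So 0 ≥ 2, which is false.

Unsatisfiable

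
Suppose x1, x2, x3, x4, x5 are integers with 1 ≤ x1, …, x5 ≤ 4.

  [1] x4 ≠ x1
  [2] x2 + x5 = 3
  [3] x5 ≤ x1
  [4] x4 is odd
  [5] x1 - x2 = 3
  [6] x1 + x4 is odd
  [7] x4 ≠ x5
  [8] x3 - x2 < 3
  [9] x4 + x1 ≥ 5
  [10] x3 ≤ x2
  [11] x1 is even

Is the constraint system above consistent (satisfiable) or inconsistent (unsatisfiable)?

One satisfying assignment is x1 = 4, x2 = 1, x3 = 1, x4 = 1, x5 = 2.
For the less obvious constraints — constraint 2: x2 + x5 = 3; constraint 5: x1 - x2 = 3; constraint 8: x3 - x2 = 0 — and the others hold by inspection.

Satisfiable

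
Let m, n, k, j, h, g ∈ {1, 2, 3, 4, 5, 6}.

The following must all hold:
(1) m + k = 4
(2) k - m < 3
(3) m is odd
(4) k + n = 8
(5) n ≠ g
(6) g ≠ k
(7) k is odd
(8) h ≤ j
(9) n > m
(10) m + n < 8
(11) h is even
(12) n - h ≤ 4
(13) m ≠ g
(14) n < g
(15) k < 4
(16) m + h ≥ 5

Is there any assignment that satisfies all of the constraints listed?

Setting (m, n, k, j, h, g) = (1, 5, 3, 6, 4, 6) satisfies everything: constraint 1: m + k = 4; constraint 2: k - m = 2, and the others follow.

Satisfiable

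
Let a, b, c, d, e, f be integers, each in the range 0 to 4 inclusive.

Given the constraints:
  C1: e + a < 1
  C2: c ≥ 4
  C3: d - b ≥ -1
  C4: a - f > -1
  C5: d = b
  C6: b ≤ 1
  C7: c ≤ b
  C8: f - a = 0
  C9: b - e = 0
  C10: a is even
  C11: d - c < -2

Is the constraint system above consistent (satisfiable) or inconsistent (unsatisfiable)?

Unsatisfiable

From constraint 2: c ≥ 4. From constraints 6 and 7: c ≤ b and b ≤ 1, so c ≤ 1. But 1 < 4, so no value of c works.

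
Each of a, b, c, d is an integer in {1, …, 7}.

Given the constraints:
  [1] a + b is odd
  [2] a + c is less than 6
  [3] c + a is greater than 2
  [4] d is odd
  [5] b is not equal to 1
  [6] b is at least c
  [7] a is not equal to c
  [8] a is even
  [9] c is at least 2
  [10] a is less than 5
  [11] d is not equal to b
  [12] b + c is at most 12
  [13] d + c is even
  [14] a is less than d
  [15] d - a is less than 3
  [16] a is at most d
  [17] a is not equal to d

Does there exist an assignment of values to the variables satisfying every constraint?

Satisfiable

The assignment a = 2, b = 7, c = 3, d = 3 works:
  constraint 2 holds since a + c = 5.
  constraint 3 holds since c + a = 5.
  constraint 12 holds since b + c = 10.
The rest check out directly.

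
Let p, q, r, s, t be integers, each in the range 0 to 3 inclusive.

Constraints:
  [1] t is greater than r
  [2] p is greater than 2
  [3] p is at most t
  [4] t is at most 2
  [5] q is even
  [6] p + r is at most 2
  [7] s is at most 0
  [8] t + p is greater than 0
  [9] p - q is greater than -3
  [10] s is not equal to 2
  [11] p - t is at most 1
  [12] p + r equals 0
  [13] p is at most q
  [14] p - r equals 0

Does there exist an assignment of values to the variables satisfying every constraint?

From constraint 2: p ≥ 3. From constraints 3 and 4: p ≤ t and t ≤ 2, so p ≤ 2. But 2 < 3, so no value of p works.

Unsatisfiable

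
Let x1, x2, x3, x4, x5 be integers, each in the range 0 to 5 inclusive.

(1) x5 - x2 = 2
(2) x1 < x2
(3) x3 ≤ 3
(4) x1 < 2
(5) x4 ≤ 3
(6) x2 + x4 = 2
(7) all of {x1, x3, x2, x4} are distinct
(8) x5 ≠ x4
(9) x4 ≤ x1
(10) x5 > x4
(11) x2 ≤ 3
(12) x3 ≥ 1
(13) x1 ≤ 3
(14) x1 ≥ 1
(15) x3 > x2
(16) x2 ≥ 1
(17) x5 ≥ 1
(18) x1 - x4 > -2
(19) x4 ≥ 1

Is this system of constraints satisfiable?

Constraints 3, 5, 11, 12, 13, 14, 16, and 19 confine each of x1, x3, x2, x4 to the 3 values {1, …, 3}.
Constraint 7 requires all 4 of them to be distinct, but only 3 values are available — impossible by the pigeonhole principle.

Unsatisfiable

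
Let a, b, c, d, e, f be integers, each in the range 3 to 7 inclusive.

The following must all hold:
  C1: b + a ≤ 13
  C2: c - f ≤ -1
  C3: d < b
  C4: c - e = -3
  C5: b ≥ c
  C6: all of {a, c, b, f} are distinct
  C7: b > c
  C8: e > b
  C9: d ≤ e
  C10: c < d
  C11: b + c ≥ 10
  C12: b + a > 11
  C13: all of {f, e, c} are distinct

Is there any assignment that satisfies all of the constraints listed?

Satisfiable

Take a = 7, b = 6, c = 4, d = 5, e = 7, f = 5. Then constraint 1: b + a = 13; constraint 2: c - f = -1, and every other listed constraint is also met.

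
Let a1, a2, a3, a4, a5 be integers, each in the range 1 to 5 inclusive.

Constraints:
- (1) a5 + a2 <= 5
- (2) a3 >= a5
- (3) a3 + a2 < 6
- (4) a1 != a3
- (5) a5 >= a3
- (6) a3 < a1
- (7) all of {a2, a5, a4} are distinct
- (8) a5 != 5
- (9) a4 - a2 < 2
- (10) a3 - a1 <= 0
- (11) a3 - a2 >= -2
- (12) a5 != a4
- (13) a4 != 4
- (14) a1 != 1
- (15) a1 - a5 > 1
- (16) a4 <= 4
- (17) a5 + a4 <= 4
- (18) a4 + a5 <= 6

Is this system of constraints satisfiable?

One satisfying assignment is a1 = 5, a2 = 2, a3 = 3, a4 = 1, a5 = 3.
For the less obvious constraints — constraint 1: a5 + a2 = 5; constraint 3: a3 + a2 = 5; constraint 9: a4 - a2 = -1 — and the others hold by inspection.

Satisfiable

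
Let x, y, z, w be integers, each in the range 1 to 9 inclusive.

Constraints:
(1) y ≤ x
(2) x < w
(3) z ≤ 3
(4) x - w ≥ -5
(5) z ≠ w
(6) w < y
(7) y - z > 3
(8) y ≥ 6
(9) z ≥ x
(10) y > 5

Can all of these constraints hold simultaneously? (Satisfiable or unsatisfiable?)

From constraints 1 and 8: x ≥ y and y ≥ 6, so x ≥ 6. From constraints 3 and 9: x ≤ z and z ≤ 3, so x ≤ 3. But 3 < 6, so no value of x works.

Unsatisfiable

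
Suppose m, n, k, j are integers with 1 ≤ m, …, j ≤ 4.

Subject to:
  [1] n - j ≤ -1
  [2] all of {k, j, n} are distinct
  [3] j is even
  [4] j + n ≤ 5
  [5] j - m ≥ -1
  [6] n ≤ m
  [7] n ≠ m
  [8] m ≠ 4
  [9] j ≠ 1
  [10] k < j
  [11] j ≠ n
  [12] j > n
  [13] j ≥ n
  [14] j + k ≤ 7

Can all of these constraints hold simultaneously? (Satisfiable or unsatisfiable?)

Satisfiable

One satisfying assignment is m = 3, n = 1, k = 2, j = 4.
For the less obvious constraints — constraint 1: n - j = -3; constraint 4: j + n = 5 — and the others hold by inspection.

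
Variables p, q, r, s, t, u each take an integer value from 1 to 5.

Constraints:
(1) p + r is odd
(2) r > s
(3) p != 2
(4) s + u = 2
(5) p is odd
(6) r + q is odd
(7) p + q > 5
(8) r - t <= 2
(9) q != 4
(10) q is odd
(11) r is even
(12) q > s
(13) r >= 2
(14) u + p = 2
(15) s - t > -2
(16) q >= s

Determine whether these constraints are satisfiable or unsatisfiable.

One satisfying assignment is p = 1, q = 5, r = 2, s = 1, t = 2, u = 1.
For the less obvious constraints — constraint 4: s + u = 2; constraint 7: p + q = 6 — and the others hold by inspection.

Satisfiable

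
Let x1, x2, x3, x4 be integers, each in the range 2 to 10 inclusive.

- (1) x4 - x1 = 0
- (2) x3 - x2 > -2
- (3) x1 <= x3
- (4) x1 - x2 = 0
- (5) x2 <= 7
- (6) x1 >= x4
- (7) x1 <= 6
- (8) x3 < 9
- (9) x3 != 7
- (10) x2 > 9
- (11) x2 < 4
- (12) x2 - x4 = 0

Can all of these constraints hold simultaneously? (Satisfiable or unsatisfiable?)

Unsatisfiable

From constraint 10: x2 ≥ 10. From constraint 11: x2 ≤ 3. But 3 < 10, so no value of x2 works.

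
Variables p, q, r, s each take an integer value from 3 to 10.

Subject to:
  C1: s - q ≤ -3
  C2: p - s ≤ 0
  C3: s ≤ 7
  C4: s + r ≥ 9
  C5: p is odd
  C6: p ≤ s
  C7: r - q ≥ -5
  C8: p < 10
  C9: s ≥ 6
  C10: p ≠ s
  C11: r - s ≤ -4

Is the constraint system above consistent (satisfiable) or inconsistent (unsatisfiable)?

Unsatisfiable

Constraints 1, 7, and 11 give r − q ≥ -5, q − s ≥ 3, s − r ≥ 4.
Adding all 3 inequalities: the left sides telescope to 0, and the right sides sum to (-5) + 3 + 4 = 2. So 0 ≥ 2, which is false.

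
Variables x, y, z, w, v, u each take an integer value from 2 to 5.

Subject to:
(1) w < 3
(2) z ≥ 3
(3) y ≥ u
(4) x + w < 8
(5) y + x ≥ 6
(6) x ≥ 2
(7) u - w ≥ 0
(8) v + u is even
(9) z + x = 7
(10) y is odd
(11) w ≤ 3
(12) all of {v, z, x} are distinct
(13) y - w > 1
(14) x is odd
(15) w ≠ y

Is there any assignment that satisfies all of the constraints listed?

Satisfiable

One satisfying assignment is x = 3, y = 5, z = 4, w = 2, v = 2, u = 4.
For the less obvious constraints — constraint 4: x + w = 5; constraint 5: y + x = 8; constraint 7: u - w = 2 — and the others hold by inspection.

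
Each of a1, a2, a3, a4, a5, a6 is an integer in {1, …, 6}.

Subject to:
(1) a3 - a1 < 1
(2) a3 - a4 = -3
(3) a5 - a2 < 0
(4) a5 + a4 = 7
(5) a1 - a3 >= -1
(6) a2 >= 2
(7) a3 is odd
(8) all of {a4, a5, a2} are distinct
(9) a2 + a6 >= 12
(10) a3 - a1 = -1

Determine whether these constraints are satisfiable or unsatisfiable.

Satisfiable

The assignment a1 = 2, a2 = 6, a3 = 1, a4 = 4, a5 = 3, a6 = 6 works:
  constraint 1 holds since a3 - a1 = -1.
  constraint 2 holds since a3 - a4 = -3.
The rest check out directly.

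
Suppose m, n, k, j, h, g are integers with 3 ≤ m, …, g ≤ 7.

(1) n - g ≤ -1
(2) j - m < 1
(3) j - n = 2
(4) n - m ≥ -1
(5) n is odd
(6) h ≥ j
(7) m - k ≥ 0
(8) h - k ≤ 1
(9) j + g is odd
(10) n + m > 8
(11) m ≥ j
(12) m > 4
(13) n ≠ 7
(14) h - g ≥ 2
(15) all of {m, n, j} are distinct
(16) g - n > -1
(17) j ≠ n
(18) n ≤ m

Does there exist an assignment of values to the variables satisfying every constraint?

Constraints 1, 4, 7, 8, and 14 give g − n ≥ 1, n − m ≥ -1, m − k ≥ 0, k − h ≥ -1, h − g ≥ 2.
Adding all 5 inequalities: the left sides telescope to 0, and the right sides sum to 1 + (-1) + 0 + (-1) + 2 = 1. So 0 ≥ 1, which is false.

Unsatisfiable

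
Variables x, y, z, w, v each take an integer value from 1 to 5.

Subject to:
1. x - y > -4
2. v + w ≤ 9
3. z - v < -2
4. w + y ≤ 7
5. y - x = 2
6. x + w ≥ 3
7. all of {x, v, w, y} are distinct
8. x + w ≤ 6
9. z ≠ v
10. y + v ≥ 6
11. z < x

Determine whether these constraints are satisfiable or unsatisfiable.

One satisfying assignment is x = 2, y = 4, z = 1, w = 1, v = 5.
For the less obvious constraints — constraint 1: x - y = -2; constraint 2: v + w = 6; constraint 3: z - v = -4 — and the others hold by inspection.

Satisfiable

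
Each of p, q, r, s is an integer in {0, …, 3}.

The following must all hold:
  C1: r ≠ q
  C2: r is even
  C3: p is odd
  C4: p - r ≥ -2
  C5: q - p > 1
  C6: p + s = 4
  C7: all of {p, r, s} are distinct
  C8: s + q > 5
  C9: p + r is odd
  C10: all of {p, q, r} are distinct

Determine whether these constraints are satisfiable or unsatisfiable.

Satisfiable

One satisfying assignment is p = 1, q = 3, r = 2, s = 3.
For the less obvious constraints — constraint 4: p - r = -1; constraint 5: q - p = 2 — and the others hold by inspection.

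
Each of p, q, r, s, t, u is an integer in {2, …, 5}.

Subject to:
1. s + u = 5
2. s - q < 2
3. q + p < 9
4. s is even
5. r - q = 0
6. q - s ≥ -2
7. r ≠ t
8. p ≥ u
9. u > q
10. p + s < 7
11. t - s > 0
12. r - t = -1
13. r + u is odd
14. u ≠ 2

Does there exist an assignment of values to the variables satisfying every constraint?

Try p = 4, q = 2, r = 2, s = 2, t = 3, u = 3.
Check constraint 1: s + u = 5; constraint 2: s - q = 0; constraint 3: q + p = 6. The remaining constraints are straightforward to verify.

Satisfiable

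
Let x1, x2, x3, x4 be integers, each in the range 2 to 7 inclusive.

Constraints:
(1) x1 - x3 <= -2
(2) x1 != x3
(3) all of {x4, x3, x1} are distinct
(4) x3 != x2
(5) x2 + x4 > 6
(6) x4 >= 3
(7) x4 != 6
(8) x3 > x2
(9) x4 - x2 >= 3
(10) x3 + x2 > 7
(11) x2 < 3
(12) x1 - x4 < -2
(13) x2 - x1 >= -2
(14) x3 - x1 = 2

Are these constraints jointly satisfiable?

Satisfiable

Take x1 = 4, x2 = 2, x3 = 6, x4 = 7. Then constraint 1: x1 - x3 = -2; constraint 5: x2 + x4 = 9; constraint 9: x4 - x2 = 5, and every other listed constraint is also met.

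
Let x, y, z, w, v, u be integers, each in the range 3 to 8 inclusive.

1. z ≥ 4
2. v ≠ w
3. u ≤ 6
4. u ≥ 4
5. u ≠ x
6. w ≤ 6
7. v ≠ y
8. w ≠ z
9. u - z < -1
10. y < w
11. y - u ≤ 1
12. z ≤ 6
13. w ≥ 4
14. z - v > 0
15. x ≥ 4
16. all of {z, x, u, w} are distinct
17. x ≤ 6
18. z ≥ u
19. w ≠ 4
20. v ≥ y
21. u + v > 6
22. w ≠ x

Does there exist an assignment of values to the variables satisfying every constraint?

Unsatisfiable

Constraints 1, 3, 4, 6, 12, 13, 15, and 17 confine each of z, x, u, w to the 3 values {4, …, 6}.
Constraint 16 requires all 4 of them to be distinct, but only 3 values are available — impossible by the pigeonhole principle.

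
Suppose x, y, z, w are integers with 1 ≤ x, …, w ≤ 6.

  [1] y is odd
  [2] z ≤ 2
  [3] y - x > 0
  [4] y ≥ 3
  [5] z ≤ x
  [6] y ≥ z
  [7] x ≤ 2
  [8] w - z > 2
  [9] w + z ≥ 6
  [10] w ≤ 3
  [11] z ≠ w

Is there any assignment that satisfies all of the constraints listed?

Unsatisfiable

From constraint 10: w ≤ 3. From constraints 5 and 7: z ≤ x ≤ 2. Hence w + z ≤ 5. But constraint 9 requires w + z ≥ 6, and 6 > 5. Contradiction.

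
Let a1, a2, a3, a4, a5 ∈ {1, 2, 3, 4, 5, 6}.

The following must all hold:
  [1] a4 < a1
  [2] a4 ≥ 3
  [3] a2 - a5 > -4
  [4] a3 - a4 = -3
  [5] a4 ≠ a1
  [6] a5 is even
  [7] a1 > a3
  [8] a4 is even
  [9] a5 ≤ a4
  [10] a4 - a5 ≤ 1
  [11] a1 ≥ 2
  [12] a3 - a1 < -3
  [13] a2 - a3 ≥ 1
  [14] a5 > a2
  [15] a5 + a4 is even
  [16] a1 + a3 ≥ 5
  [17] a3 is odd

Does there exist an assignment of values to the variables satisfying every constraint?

Satisfiable

One satisfying assignment is a1 = 5, a2 = 2, a3 = 1, a4 = 4, a5 = 4.
For the less obvious constraints — constraint 3: a2 - a5 = -2; constraint 4: a3 - a4 = -3 — and the others hold by inspection.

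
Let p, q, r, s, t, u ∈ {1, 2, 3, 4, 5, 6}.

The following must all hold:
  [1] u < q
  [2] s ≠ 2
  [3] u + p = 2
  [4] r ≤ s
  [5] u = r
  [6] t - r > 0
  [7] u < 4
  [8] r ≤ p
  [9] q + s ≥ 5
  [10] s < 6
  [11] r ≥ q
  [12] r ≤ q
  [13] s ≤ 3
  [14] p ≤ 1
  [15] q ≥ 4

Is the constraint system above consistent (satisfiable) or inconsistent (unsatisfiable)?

From constraints 11 and 15: r ≥ q and q ≥ 4, so r ≥ 4. From constraints 8 and 14: r ≤ p and p ≤ 1, so r ≤ 1. But 1 < 4, so no value of r works.

Unsatisfiable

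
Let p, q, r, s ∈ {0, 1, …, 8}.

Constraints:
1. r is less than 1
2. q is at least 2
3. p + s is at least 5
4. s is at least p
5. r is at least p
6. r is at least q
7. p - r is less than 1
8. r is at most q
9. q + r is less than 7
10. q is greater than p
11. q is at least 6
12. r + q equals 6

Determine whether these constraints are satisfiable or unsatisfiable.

Unsatisfiable

From constraints 6 and 11: r ≥ q and q ≥ 6, so r ≥ 6. From constraint 1: r ≤ 0. But 0 < 6, so no value of r works.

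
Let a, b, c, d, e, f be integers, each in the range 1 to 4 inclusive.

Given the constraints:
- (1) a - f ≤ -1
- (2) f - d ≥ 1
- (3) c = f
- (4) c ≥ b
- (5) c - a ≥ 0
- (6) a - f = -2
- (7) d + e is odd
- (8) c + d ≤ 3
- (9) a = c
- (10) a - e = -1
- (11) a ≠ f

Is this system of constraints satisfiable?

From constraints 3 and 9, a = c = f, so a = f. But constraint 11 says a ≠ f. Contradiction.

Unsatisfiable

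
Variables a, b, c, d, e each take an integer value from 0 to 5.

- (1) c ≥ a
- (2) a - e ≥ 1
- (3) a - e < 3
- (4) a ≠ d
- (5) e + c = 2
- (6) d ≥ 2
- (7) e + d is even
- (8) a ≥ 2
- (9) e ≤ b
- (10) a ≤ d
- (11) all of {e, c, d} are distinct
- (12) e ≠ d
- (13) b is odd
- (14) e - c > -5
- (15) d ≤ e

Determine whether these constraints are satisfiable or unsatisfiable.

Unsatisfiable

From constraints 6 and 15: e ≥ d ≥ 2. From constraints 1 and 8: c ≥ a ≥ 2. Hence e + c ≥ 4. But constraint 5 requires e + c = 2, and 2 < 4. Contradiction.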